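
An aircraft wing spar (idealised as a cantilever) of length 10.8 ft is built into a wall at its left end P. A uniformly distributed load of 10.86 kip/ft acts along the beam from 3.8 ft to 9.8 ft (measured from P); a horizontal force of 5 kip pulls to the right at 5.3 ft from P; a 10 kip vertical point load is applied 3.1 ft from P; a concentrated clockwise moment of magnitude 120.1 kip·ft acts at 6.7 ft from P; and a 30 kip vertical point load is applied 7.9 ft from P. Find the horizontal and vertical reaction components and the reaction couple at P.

P_x = -5.000 kip, P_y = 105.2 kip, M_P = 831.2 kip·ft

Resultant of the distributed load: 10.86 × 6 = 65.16 kip at 6.8 ft from P.
ΣF_x = 0: P_x + 5 = 0 → P_x = -5.000 kip.
ΣF_y = 0: P_y − 10.86·6 − 10 − 30 = 0 → P_y = 105.2 kip.
ΣM about P: M_P − (10.86·6)·6.8 − 10·3.1 − 120.1 − 30·7.9 = 0 → M_P = 831.2 kip·ft.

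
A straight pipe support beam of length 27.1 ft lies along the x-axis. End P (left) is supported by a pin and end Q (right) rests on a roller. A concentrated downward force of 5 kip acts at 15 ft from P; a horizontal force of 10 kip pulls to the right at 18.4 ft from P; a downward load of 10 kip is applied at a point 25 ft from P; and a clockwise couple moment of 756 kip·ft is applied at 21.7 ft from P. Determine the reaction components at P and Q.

P_x = -10.00 kip, P_y = -24.89 kip, Q_y = 39.89 kip

ΣM about P: Q_y·27.1 − 5·15 − 10·25 − 756 = 0 → Q_y = 1081/27.1 = 39.8893 ≈ 39.89 kip.
ΣF_y = 0: P_y + 39.8893 − 5 − 10 = 0 → P_y = -24.89 kip.
ΣF_x = 0: P_x + 10 = 0 → P_x = -10.00 kip.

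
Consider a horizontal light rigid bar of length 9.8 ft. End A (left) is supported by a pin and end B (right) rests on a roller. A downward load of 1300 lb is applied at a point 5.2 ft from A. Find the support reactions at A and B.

Moments about A: B_y·9.8 − 1300·5.2 = 0 → B_y = 6760/9.8 = 689.796 ≈ 689.8 lb.
ΣF_y = 0: A_y + 689.796 − 1300 = 0 → A_y = 610.2 lb.
ΣF_x = 0: no horizontal applied forces, so A_x = 0.

A_x = 0, A_y = 610.2 lb, B_y = 689.8 lb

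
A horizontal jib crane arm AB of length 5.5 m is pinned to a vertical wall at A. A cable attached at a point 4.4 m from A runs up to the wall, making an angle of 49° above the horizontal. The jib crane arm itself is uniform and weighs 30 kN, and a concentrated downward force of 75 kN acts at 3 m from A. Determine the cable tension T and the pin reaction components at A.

ΣM about A: T·sin49°·4.4 − 30·2.75 − 75·3 = 0 → T = 307.5/(4.4·0.75471) = 92.6003 ≈ 92.60 kN.
ΣF_x = 0: A_x − T·cos49° = 0 → A_x = 92.6003 × 0.656059 = 60.75 kN.
ΣF_y = 0: A_y + T·sin49° − 30 − 75 = 0 → A_y = 105 − 92.6003 × 0.75471 = 35.11 kN.

T = 92.60 kN, A_x = 60.75 kN, A_y = 35.11 kN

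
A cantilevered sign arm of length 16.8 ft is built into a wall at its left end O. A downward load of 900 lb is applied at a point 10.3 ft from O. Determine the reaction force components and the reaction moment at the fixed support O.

O_x = 0, O_y = 900.0 lb, M_O = 9270 lb·ft

ΣF_x = 0: O_x = 0.
ΣF_y = 0: O_y − 900 = 0 → O_y = 900.0 lb.
ΣM about O: M_O − 900·10.3 = 0 → M_O = 9270 lb·ft.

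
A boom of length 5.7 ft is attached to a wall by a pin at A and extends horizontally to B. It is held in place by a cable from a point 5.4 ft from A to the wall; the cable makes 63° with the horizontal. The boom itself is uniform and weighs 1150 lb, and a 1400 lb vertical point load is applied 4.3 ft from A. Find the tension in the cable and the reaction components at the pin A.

ΣM about A: T·sin63°·5.4 − 1150·2.85 − 1400·4.3 = 0 → T = 9297.5/(5.4·0.891007) = 1932.37 ≈ 1932 lb.
ΣF_x = 0: A_x − T·cos63° = 0 → A_x = 1932.37 × 0.45399 = 877.3 lb.
ΣF_y = 0: A_y + T·sin63° − 1150 − 1400 = 0 → A_y = 2550 − 1932.37 × 0.891007 = 828.2 lb.

T = 1932 lb, A_x = 877.3 lb, A_y = 828.2 lb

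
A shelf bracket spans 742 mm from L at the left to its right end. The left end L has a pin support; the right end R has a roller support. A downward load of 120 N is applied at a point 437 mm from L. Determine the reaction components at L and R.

ΣM about L: R_y·742 − 120·437 = 0 → R_y = 52440/742 = 70.6739 ≈ 70.67 N.
ΣF_y = 0: L_y + 70.6739 − 120 = 0 → L_y = 49.33 N.
ΣF_x = 0: no horizontal applied forces, so L_x = 0.

L_x = 0, L_y = 49.33 N, R_y = 70.67 N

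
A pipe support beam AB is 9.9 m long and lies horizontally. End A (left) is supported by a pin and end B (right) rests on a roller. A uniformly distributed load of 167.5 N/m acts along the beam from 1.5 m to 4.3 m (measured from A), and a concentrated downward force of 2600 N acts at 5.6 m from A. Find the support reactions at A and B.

Resultant of the distributed load: 167.5 × 2.8 = 469 N at 2.9 m from A.
Moments about A: B_y·9.9 − (167.5·2.8)·2.9 − 2600·5.6 = 0 → B_y = 15920.1/9.9 = 1608.09 ≈ 1608 N.
ΣF_y = 0: A_y + 1608.09 − 167.5·2.8 − 2600 = 0 → A_y = 1461 N.
ΣF_x = 0: no horizontal applied forces, so A_x = 0.

A_x = 0, A_y = 1461 N, B_y = 1608 N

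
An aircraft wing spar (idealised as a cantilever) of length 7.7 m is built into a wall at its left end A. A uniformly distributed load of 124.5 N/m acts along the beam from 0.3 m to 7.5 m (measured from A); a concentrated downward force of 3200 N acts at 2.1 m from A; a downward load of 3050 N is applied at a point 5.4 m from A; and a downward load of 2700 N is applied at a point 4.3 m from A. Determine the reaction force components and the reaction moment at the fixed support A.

A_x = 0, A_y = 9846 N, M_A = 38300 N·m

Resultant of the distributed load: 124.5 × 7.2 = 896.4 N at 3.9 m from A.
ΣF_x = 0: A_x = 0.
ΣF_y = 0: A_y − 124.5·7.2 − 3200 − 3050 − 2700 = 0 → A_y = 9846 N.
ΣM about A: M_A − (124.5·7.2)·3.9 − 3200·2.1 − 3050·5.4 − 2700·4.3 = 0 → M_A = 38300 N·m.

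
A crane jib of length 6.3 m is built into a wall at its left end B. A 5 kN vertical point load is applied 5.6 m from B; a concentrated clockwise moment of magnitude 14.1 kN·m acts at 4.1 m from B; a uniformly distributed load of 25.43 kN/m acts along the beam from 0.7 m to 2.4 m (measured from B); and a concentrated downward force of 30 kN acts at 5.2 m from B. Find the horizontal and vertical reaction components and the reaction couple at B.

Resultant of the distributed load: 25.43 × 1.7 = 43.231 kN at 1.55 m from B.
ΣF_x = 0: B_x = 0.
ΣF_y = 0: B_y − 5 − 25.43·1.7 − 30 = 0 → B_y = 78.23 kN.
ΣM about B: M_B − 5·5.6 − 14.1 − (25.43·1.7)·1.55 − 30·5.2 = 0 → M_B = 265.1 kN·m.

B_x = 0, B_y = 78.23 kN, M_B = 265.1 kN·m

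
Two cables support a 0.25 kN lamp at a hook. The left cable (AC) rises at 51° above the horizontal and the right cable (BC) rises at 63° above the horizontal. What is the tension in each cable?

T_AC = 0.1242 kN, T_BC = 0.1722 kN

ΣF_x = 0: −T_AC·cos51° + T_BC·cos63° = 0 → T_BC = 1.3862·T_AC.
ΣF_y = 0: T_AC·sin51° + T_BC·sin63° = 0.25.
Substitute: T_AC·(0.777146 + 1.3862·0.891007) = 0.25 → T_AC = 0.124238 ≈ 0.1242 kN.
Then T_BC = 1.3862 × 0.124238 = 0.1722 kN.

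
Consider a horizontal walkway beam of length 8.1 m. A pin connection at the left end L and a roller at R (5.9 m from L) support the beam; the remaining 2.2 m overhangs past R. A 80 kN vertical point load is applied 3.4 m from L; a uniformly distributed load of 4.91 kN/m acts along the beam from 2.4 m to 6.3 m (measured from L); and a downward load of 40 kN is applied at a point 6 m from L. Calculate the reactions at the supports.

L_x = 0, L_y = 38.25 kN, R_y = 100.9 kN

Resultant of the distributed load: 4.91 × 3.9 = 19.149 kN at 4.35 m from L.
Taking moments about L: R_y·5.9 − 80·3.4 − (4.91·3.9)·4.35 − 40·6 = 0 → R_y = 595.29815/5.9 = 100.898 ≈ 100.9 kN.
ΣF_y = 0: L_y + 100.898 − 80 − 4.91·3.9 − 40 = 0 → L_y = 38.25 kN.
ΣF_x = 0: no horizontal applied forces, so L_x = 0.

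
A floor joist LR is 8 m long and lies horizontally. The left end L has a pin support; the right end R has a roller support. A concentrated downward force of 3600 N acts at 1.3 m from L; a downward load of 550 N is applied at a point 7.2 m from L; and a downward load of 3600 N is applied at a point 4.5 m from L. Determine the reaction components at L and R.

ΣM about L: R_y·8 − 3600·1.3 − 550·7.2 − 3600·4.5 = 0 → R_y = 24840/8 = 3105 N.
ΣF_y = 0: L_y + 3105 − 3600 − 550 − 3600 = 0 → L_y = 4645 N.
ΣF_x = 0: no horizontal applied forces, so L_x = 0.

L_x = 0, L_y = 4645 N, R_y = 3105 N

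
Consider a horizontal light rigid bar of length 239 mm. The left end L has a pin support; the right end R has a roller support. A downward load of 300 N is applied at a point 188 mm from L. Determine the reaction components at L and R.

Moments about L: R_y·239 − 300·188 = 0 → R_y = 56400/239 = 235.983 ≈ 236.0 N.
ΣF_y = 0: L_y + 235.983 − 300 = 0 → L_y = 64.02 N.
ΣF_x = 0: no horizontal applied forces, so L_x = 0.

L_x = 0, L_y = 64.02 N, R_y = 236.0 N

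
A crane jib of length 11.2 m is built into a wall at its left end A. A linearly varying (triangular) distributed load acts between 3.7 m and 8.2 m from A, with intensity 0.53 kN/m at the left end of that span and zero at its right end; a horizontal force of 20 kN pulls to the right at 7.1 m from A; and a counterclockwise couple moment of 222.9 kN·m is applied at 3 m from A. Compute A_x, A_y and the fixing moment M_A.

Resultant of the triangular load: ½ × 0.53 × 4.5 = 1.1925 kN, acting at 5.2 m from A (one-third of the span from the peak).
ΣF_x = 0: A_x + 20 = 0 → A_x = -20.00 kN.
ΣF_y = 0: A_y − ½·0.53·4.5 = 0 → A_y = 1.192 kN.
ΣM about A: M_A − (½·0.53·4.5)·5.2 + 222.9 = 0 → M_A = -216.7 kN·m.

A_x = -20.00 kN, A_y = 1.192 kN, M_A = -216.7 kN·m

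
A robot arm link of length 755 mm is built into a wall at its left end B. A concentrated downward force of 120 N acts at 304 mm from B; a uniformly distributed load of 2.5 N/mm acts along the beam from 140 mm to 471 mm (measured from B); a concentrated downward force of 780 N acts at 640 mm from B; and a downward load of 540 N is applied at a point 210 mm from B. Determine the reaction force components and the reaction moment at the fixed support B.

B_x = 0, B_y = 2268 N, M_B = 901900 N·mm

Resultant of the distributed load: 2.5 × 331 = 827.5 N at 305.5 mm from B.
ΣF_x = 0: B_x = 0.
ΣF_y = 0: B_y − 120 − 2.5·331 − 780 − 540 = 0 → B_y = 2268 N.
ΣM about B: M_B − 120·304 − (2.5·331)·305.5 − 780·640 − 540·210 = 0 → M_B = 901900 N·mm.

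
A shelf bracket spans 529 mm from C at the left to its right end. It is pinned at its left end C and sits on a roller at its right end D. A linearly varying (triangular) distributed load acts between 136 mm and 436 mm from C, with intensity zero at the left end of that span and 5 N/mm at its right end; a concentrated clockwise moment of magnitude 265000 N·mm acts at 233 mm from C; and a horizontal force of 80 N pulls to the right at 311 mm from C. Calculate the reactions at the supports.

C_x = -80.00 N, C_y = -227.3 N, D_y = 977.3 N

Resultant of the triangular load: ½ × 5 × 300 = 750 N, acting at 336 mm from C (one-third of the span from the peak).
Taking moments about C: D_y·529 − (½·5·300)·336 − 265000 = 0 → D_y = 517000/529 = 977.316 ≈ 977.3 N.
ΣF_y = 0: C_y + 977.316 − ½·5·300 = 0 → C_y = -227.3 N.
ΣF_x = 0: C_x + 80 = 0 → C_x = -80.00 N.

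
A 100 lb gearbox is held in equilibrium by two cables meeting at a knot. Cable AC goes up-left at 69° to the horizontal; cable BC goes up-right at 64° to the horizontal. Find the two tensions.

T_AC = 59.94 lb, T_BC = 49.00 lb

ΣF_x = 0: −T_AC·cos69° + T_BC·cos64° = 0 → T_BC = 0.817499·T_AC.
ΣF_y = 0: T_AC·sin69° + T_BC·sin64° = 100.
Substitute: T_AC·(0.93358 + 0.817499·0.898794) = 100 → T_AC = 59.9397 ≈ 59.94 lb.
Then T_BC = 0.817499 × 59.9397 = 49.00 lb.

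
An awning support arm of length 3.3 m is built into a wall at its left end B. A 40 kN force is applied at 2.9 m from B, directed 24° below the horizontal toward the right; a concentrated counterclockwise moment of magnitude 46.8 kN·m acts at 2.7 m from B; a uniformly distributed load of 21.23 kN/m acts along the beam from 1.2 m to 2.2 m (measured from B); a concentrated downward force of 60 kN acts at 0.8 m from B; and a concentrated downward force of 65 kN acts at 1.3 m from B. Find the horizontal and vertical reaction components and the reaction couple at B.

B_x = -36.54 kN, B_y = 162.5 kN, M_B = 169.0 kN·m

Resultant of the distributed load: 21.23 × 1 = 21.23 kN at 1.7 m from B.
ΣF_x = 0: B_x + 40·cos24° = 0 → B_x = -36.54 kN.
ΣF_y = 0: B_y − 40·sin24° − 21.23·1 − 60 − 65 = 0 → B_y = 162.5 kN.
ΣM about B: M_B − 40·sin24°·2.9 + 46.8 − (21.23·1)·1.7 − 60·0.8 − 65·1.3 = 0 → M_B = 169.0 kN·m.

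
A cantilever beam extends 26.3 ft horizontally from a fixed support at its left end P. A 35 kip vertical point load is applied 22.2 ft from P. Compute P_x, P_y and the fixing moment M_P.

P_x = 0, P_y = 35.00 kip, M_P = 777.0 kip·ft

ΣF_x = 0: P_x = 0.
ΣF_y = 0: P_y − 35 = 0 → P_y = 35.00 kip.
ΣM about P: M_P − 35·22.2 = 0 → M_P = 777.0 kip·ft.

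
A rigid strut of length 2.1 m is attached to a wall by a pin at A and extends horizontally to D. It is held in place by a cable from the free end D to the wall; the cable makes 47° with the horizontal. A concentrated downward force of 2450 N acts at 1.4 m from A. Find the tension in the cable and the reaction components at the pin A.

T = 2233 N, A_x = 1523 N, A_y = 816.7 N

ΣM about A: T·sin47°·2.1 − 2450·1.4 = 0 → T = 3430/(2.1·0.731354) = 2233.3 ≈ 2233 N.
ΣF_x = 0: A_x − T·cos47° = 0 → A_x = 2233.3 × 0.681998 = 1523 N.
ΣF_y = 0: A_y + T·sin47° − 2450 = 0 → A_y = 2450 − 2233.3 × 0.731354 = 816.7 N.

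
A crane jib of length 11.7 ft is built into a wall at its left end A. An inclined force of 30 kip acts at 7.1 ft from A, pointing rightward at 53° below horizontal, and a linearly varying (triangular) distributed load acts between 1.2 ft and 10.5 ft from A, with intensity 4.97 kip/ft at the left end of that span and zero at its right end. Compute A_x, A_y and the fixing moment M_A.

A_x = -18.05 kip, A_y = 47.07 kip, M_A = 269.5 kip·ft

Resultant of the triangular load: ½ × 4.97 × 9.3 = 23.1105 kip, acting at 4.3 ft from A (one-third of the span from the peak).
ΣF_x = 0: A_x + 30·cos53° = 0 → A_x = -18.05 kip.
ΣF_y = 0: A_y − 30·sin53° − ½·4.97·9.3 = 0 → A_y = 47.07 kip.
ΣM about A: M_A − 30·sin53°·7.1 − (½·4.97·9.3)·4.3 = 0 → M_A = 269.5 kip·ft.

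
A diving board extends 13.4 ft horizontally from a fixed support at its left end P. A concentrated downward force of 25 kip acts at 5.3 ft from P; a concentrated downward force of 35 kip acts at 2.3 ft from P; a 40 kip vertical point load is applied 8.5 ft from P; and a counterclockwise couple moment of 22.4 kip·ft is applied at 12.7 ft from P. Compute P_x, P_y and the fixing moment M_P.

P_x = 0, P_y = 100.0 kip, M_P = 530.6 kip·ft

ΣF_x = 0: P_x = 0.
ΣF_y = 0: P_y − 25 − 35 − 40 = 0 → P_y = 100.0 kip.
ΣM about P: M_P − 25·5.3 − 35·2.3 − 40·8.5 + 22.4 = 0 → M_P = 530.6 kip·ft.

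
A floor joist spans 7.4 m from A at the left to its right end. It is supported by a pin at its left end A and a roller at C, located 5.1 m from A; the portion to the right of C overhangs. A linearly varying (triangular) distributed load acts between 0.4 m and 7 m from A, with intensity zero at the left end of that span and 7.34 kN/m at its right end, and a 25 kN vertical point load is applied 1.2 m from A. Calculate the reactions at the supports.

Resultant of the triangular load: ½ × 7.34 × 6.6 = 24.222 kN, acting at 4.8 m from A (one-third of the span from the peak).
Moments about A: C_y·5.1 − (½·7.34·6.6)·4.8 − 25·1.2 = 0 → C_y = 146.2656/5.1 = 28.6795 ≈ 28.68 kN.
ΣF_y = 0: A_y + 28.6795 − ½·7.34·6.6 − 25 = 0 → A_y = 20.54 kN.
ΣF_x = 0: no horizontal applied forces, so A_x = 0.

A_x = 0, A_y = 20.54 kN, C_y = 28.68 kN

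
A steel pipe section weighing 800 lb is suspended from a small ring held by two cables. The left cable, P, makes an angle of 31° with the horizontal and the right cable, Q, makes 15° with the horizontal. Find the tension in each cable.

T_P = 1074 lb, T_Q = 953.3 lb

ΣF_x = 0: −T_P·cos31° + T_Q·cos15° = 0 → T_Q = 0.887405·T_P.
ΣF_y = 0: T_P·sin31° + T_Q·sin15° = 800.
Substitute: T_P·(0.515038 + 0.887405·0.258819) = 800 → T_P = 1074.24 ≈ 1074 lb.
Then T_Q = 0.887405 × 1074.24 = 953.3 lb.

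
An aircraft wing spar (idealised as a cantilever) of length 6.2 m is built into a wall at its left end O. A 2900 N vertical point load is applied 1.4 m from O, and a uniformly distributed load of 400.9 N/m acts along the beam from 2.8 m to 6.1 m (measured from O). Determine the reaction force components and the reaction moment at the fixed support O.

Resultant of the distributed load: 400.9 × 3.3 = 1322.97 N at 4.45 m from O.
ΣF_x = 0: O_x = 0.
ΣF_y = 0: O_y − 2900 − 400.9·3.3 = 0 → O_y = 4223 N.
ΣM about O: M_O − 2900·1.4 − (400.9·3.3)·4.45 = 0 → M_O = 9947 N·m.

O_x = 0, O_y = 4223 N, M_O = 9947 N·m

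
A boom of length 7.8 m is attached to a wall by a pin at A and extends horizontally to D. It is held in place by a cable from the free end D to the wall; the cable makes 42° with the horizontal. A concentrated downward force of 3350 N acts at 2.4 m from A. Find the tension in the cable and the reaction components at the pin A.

ΣM about A: T·sin42°·7.8 − 3350·2.4 = 0 → T = 8040/(7.8·0.669131) = 1540.46 ≈ 1540 N.
ΣF_x = 0: A_x − T·cos42° = 0 → A_x = 1540.46 × 0.743145 = 1145 N.
ΣF_y = 0: A_y + T·sin42° − 3350 = 0 → A_y = 3350 − 1540.46 × 0.669131 = 2319 N.

T = 1540 N, A_x = 1145 N, A_y = 2319 N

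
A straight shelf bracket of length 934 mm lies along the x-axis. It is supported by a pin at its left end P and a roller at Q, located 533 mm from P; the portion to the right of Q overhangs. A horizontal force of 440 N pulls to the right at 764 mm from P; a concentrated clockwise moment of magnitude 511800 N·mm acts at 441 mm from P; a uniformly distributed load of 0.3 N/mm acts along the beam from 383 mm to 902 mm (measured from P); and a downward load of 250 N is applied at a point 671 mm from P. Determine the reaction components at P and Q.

Resultant of the distributed load: 0.3 × 519 = 155.7 N at 642.5 mm from P.
ΣM about P: Q_y·533 − 511800 − (0.3·519)·642.5 − 250·671 = 0 → Q_y = 779587.25/533 = 1462.64 ≈ 1463 N.
ΣF_y = 0: P_y + 1462.64 − 0.3·519 − 250 = 0 → P_y = -1057 N.
ΣF_x = 0: P_x + 440 = 0 → P_x = -440.0 N.

P_x = -440.0 N, P_y = -1057 N, Q_y = 1463 N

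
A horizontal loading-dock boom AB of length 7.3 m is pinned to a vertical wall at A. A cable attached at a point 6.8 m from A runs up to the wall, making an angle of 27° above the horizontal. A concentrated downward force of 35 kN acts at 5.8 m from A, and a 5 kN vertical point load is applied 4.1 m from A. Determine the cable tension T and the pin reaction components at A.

T = 72.40 kN, A_x = 64.51 kN, A_y = 7.132 kN

ΣM about A: T·sin27°·6.8 − 35·5.8 − 5·4.1 = 0 → T = 223.5/(6.8·0.45399) = 72.3973 ≈ 72.40 kN.
ΣF_x = 0: A_x − T·cos27° = 0 → A_x = 72.3973 × 0.891007 = 64.51 kN.
ΣF_y = 0: A_y + T·sin27° − 35 − 5 = 0 → A_y = 40 − 72.3973 × 0.45399 = 7.132 kN.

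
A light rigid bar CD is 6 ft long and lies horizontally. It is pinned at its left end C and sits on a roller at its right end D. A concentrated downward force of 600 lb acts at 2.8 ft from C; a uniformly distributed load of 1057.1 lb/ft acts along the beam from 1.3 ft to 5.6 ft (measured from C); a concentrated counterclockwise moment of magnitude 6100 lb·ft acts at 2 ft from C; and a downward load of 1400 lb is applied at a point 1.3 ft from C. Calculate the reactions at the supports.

C_x = 0, C_y = 4365 lb, D_y = 2180 lb

Resultant of the distributed load: 1057.1 × 4.3 = 4545.53 lb at 3.45 ft from C.
ΣM about C: D_y·6 − 600·2.8 − (1057.1·4.3)·3.45 + 6100 − 1400·1.3 = 0 → D_y = 13082.0785/6 = 2180.35 ≈ 2180 lb.
ΣF_y = 0: C_y + 2180.35 − 600 − 1057.1·4.3 − 1400 = 0 → C_y = 4365 lb.
ΣF_x = 0: no horizontal applied forces, so C_x = 0.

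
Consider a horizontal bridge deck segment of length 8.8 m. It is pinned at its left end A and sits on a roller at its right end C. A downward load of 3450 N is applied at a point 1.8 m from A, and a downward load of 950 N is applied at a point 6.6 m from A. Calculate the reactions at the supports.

Moments about A: C_y·8.8 − 3450·1.8 − 950·6.6 = 0 → C_y = 12480/8.8 = 1418.18 ≈ 1418 N.
ΣF_y = 0: A_y + 1418.18 − 3450 − 950 = 0 → A_y = 2982 N.
ΣF_x = 0: no horizontal applied forces, so A_x = 0.

A_x = 0, A_y = 2982 N, C_y = 1418 N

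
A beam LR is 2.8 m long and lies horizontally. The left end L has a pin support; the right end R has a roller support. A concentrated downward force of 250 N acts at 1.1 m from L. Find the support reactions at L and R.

L_x = 0, L_y = 151.8 N, R_y = 98.21 N

Taking moments about L: R_y·2.8 − 250·1.1 = 0 → R_y = 275/2.8 = 98.2143 ≈ 98.21 N.
ΣF_y = 0: L_y + 98.2143 − 250 = 0 → L_y = 151.8 N.
ΣF_x = 0: no horizontal applied forces, so L_x = 0.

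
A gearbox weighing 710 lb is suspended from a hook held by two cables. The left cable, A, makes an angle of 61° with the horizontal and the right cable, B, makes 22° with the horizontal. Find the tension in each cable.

T_A = 663.2 lb, T_B = 346.8 lb

ΣF_x = 0: −T_A·cos61° + T_B·cos22° = 0 → T_B = 0.522884·T_A.
ΣF_y = 0: T_A·sin61° + T_B·sin22° = 710.
Substitute: T_A·(0.87462 + 0.522884·0.374607) = 710 → T_A = 663.244 ≈ 663.2 lb.
Then T_B = 0.522884 × 663.244 = 346.8 lb.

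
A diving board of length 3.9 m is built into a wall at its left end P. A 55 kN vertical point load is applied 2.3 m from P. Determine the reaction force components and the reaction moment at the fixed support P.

P_x = 0, P_y = 55.00 kN, M_P = 126.5 kN·m

ΣF_x = 0: P_x = 0.
ΣF_y = 0: P_y − 55 = 0 → P_y = 55.00 kN.
ΣM about P: M_P − 55·2.3 = 0 → M_P = 126.5 kN·m.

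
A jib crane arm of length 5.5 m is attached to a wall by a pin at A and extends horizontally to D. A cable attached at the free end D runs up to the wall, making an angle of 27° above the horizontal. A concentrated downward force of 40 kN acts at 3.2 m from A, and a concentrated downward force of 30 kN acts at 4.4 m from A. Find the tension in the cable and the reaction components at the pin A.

ΣM about A: T·sin27°·5.5 − 40·3.2 − 30·4.4 = 0 → T = 260/(5.5·0.45399) = 104.127 ≈ 104.1 kN.
ΣF_x = 0: A_x − T·cos27° = 0 → A_x = 104.127 × 0.891007 = 92.78 kN.
ΣF_y = 0: A_y + T·sin27° − 40 − 30 = 0 → A_y = 70 − 104.127 × 0.45399 = 22.73 kN.

T = 104.1 kN, A_x = 92.78 kN, A_y = 22.73 kN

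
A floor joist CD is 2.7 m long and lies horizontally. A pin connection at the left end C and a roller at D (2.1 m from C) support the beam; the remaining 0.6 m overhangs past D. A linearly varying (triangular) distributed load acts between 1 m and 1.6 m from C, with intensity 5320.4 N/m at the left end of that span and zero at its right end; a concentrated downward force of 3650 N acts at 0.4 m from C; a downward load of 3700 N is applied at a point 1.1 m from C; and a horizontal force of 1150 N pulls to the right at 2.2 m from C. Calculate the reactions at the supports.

Resultant of the triangular load: ½ × 5320.4 × 0.6 = 1596.12 N, acting at 1.2 m from C (one-third of the span from the peak).
Taking moments about C: D_y·2.1 − (½·5320.4·0.6)·1.2 − 3650·0.4 − 3700·1.1 = 0 → D_y = 7445.344/2.1 = 3545.4 ≈ 3545 N.
ΣF_y = 0: C_y + 3545.4 − ½·5320.4·0.6 − 3650 − 3700 = 0 → C_y = 5401 N.
ΣF_x = 0: C_x + 1150 = 0 → C_x = -1150 N.

C_x = -1150 N, C_y = 5401 N, D_y = 3545 N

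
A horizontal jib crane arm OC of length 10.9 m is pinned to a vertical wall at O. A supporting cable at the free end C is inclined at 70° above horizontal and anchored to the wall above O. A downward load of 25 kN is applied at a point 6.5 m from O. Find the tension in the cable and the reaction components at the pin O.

ΣM about O: T·sin70°·10.9 − 25·6.5 = 0 → T = 162.5/(10.9·0.939693) = 15.865 ≈ 15.87 kN.
ΣF_x = 0: O_x − T·cos70° = 0 → O_x = 15.865 × 0.34202 = 5.426 kN.
ΣF_y = 0: O_y + T·sin70° − 25 = 0 → O_y = 25 − 15.865 × 0.939693 = 10.09 kN.

T = 15.87 kN, O_x = 5.426 kN, O_y = 10.09 kN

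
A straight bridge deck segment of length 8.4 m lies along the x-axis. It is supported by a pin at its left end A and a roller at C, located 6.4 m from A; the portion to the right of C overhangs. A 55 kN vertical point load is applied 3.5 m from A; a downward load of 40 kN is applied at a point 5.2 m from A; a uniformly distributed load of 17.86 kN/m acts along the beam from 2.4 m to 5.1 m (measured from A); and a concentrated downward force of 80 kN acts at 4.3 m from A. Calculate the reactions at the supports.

A_x = 0, A_y = 78.64 kN, C_y = 144.6 kN

Resultant of the distributed load: 17.86 × 2.7 = 48.222 kN at 3.75 m from A.
Moments about A: C_y·6.4 − 55·3.5 − 40·5.2 − (17.86·2.7)·3.75 − 80·4.3 = 0 → C_y = 925.3325/6.4 = 144.583 ≈ 144.6 kN.
ΣF_y = 0: A_y + 144.583 − 55 − 40 − 17.86·2.7 − 80 = 0 → A_y = 78.64 kN.
ΣF_x = 0: no horizontal applied forces, so A_x = 0.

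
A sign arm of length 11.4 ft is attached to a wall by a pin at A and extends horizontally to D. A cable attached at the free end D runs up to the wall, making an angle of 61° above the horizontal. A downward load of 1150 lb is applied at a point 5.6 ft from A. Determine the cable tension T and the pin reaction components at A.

T = 645.9 lb, A_x = 313.1 lb, A_y = 585.1 lb

ΣM about A: T·sin61°·11.4 − 1150·5.6 = 0 → T = 6440/(11.4·0.87462) = 645.895 ≈ 645.9 lb.
ΣF_x = 0: A_x − T·cos61° = 0 → A_x = 645.895 × 0.48481 = 313.1 lb.
ΣF_y = 0: A_y + T·sin61° − 1150 = 0 → A_y = 1150 − 645.895 × 0.87462 = 585.1 lb.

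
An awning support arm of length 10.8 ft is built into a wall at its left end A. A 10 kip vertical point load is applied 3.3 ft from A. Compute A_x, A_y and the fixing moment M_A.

ΣF_x = 0: A_x = 0.
ΣF_y = 0: A_y − 10 = 0 → A_y = 10.00 kip.
ΣM about A: M_A − 10·3.3 = 0 → M_A = 33.00 kip·ft.

A_x = 0, A_y = 10.00 kip, M_A = 33.00 kip·ft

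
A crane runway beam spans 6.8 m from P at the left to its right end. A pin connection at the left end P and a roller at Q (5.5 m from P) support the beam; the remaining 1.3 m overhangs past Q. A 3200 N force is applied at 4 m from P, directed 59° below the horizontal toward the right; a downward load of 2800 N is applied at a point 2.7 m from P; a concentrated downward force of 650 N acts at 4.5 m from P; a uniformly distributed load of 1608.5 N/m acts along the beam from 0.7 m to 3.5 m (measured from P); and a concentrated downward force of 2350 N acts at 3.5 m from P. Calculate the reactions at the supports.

Resultant of the distributed load: 1608.5 × 2.8 = 4503.8 N at 2.1 m from P.
Moments about P: Q_y·5.5 − 3200·sin59°·4 − 2800·2.7 − 650·4.5 − (1608.5·2.8)·2.1 − 2350·3.5 = 0 → Q_y = 39139.7/5.5 = 7116.31 ≈ 7116 N.
ΣF_y = 0: P_y + 7116.31 − 3200·sin59° − 2800 − 650 − 1608.5·2.8 − 2350 = 0 → P_y = 5930 N.
ΣF_x = 0: P_x + 3200·cos59° = 0 → P_x = -1648 N.

P_x = -1648 N, P_y = 5930 N, Q_y = 7116 N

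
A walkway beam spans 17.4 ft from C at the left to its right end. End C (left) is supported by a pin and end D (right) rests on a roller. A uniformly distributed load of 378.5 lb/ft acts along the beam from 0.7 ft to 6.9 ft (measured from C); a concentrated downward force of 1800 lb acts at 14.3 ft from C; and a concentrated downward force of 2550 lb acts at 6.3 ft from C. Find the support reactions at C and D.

Resultant of the distributed load: 378.5 × 6.2 = 2346.7 lb at 3.8 ft from C.
Moments about C: D_y·17.4 − (378.5·6.2)·3.8 − 1800·14.3 − 2550·6.3 = 0 → D_y = 50722.46/17.4 = 2915.08 ≈ 2915 lb.
ΣF_y = 0: C_y + 2915.08 − 378.5·6.2 − 1800 − 2550 = 0 → C_y = 3782 lb.
ΣF_x = 0: no horizontal applied forces, so C_x = 0.

C_x = 0, C_y = 3782 lb, D_y = 2915 lb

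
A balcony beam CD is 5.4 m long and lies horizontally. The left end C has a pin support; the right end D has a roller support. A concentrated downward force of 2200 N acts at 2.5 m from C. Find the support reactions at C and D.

Taking moments about C: D_y·5.4 − 2200·2.5 = 0 → D_y = 5500/5.4 = 1018.52 ≈ 1019 N.
ΣF_y = 0: C_y + 1018.52 − 2200 = 0 → C_y = 1181 N.
ΣF_x = 0: no horizontal applied forces, so C_x = 0.

C_x = 0, C_y = 1181 N, D_y = 1019 N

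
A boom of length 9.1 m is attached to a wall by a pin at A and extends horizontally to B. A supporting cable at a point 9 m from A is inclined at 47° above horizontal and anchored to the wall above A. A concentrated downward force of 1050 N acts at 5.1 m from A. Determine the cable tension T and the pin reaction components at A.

ΣM about A: T·sin47°·9 − 1050·5.1 = 0 → T = 5355/(9·0.731354) = 813.56 ≈ 813.6 N.
ΣF_x = 0: A_x − T·cos47° = 0 → A_x = 813.56 × 0.681998 = 554.8 N.
ΣF_y = 0: A_y + T·sin47° − 1050 = 0 → A_y = 1050 − 813.56 × 0.731354 = 455.0 N.

T = 813.6 N, A_x = 554.8 N, A_y = 455.0 N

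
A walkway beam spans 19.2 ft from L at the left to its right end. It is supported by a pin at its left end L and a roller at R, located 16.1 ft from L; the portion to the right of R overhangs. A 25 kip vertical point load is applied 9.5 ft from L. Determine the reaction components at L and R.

L_x = 0, L_y = 10.25 kip, R_y = 14.75 kip

Moments about L: R_y·16.1 − 25·9.5 = 0 → R_y = 237.5/16.1 = 14.7516 ≈ 14.75 kip.
ΣF_y = 0: L_y + 14.7516 − 25 = 0 → L_y = 10.25 kip.
ΣF_x = 0: no horizontal applied forces, so L_x = 0.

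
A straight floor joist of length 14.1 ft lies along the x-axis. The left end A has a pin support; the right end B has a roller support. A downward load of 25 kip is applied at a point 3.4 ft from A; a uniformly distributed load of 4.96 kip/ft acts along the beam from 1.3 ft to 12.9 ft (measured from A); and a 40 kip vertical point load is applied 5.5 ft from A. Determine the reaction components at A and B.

A_x = 0, A_y = 71.93 kip, B_y = 50.60 kip

Resultant of the distributed load: 4.96 × 11.6 = 57.536 kip at 7.1 ft from A.
Moments about A: B_y·14.1 − 25·3.4 − (4.96·11.6)·7.1 − 40·5.5 = 0 → B_y = 713.5056/14.1 = 50.6032 ≈ 50.60 kip.
ΣF_y = 0: A_y + 50.6032 − 25 − 4.96·11.6 − 40 = 0 → A_y = 71.93 kip.
ΣF_x = 0: no horizontal applied forces, so A_x = 0.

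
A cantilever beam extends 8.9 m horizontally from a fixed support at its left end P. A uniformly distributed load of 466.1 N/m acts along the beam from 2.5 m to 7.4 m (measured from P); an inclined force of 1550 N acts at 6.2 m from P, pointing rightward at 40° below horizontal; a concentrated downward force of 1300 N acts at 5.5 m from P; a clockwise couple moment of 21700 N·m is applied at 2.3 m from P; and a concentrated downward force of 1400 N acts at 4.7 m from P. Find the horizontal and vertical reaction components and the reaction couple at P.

P_x = -1187 N, P_y = 5980 N, M_P = 52910 N·m

Resultant of the distributed load: 466.1 × 4.9 = 2283.89 N at 4.95 m from P.
ΣF_x = 0: P_x + 1550·cos40° = 0 → P_x = -1187 N.
ΣF_y = 0: P_y − 466.1·4.9 − 1550·sin40° − 1300 − 1400 = 0 → P_y = 5980 N.
ΣM about P: M_P − (466.1·4.9)·4.95 − 1550·sin40°·6.2 − 1300·5.5 − 21700 − 1400·4.7 = 0 → M_P = 52910 N·m.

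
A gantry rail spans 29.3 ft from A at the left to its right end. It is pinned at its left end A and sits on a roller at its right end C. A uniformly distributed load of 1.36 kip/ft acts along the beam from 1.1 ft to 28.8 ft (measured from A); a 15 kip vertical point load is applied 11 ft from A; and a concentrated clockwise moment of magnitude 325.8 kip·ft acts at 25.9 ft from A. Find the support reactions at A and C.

A_x = 0, A_y = 16.70 kip, C_y = 35.97 kip

Resultant of the distributed load: 1.36 × 27.7 = 37.672 kip at 14.95 ft from A.
Taking moments about A: C_y·29.3 − (1.36·27.7)·14.95 − 15·11 − 325.8 = 0 → C_y = 1053.9964/29.3 = 35.9726 ≈ 35.97 kip.
ΣF_y = 0: A_y + 35.9726 − 1.36·27.7 − 15 = 0 → A_y = 16.70 kip.
ΣF_x = 0: no horizontal applied forces, so A_x = 0.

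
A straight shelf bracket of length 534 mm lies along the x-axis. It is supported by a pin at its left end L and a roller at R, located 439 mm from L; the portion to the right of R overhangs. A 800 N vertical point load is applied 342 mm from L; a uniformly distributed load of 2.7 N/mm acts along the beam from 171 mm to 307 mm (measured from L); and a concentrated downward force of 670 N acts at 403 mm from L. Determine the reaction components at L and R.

Resultant of the distributed load: 2.7 × 136 = 367.2 N at 239 mm from L.
Taking moments about L: R_y·439 − 800·342 − (2.7·136)·239 − 670·403 = 0 → R_y = 631370.8/439 = 1438.2 ≈ 1438 N.
ΣF_y = 0: L_y + 1438.2 − 800 − 2.7·136 − 670 = 0 → L_y = 399.0 N.
ΣF_x = 0: no horizontal applied forces, so L_x = 0.

L_x = 0, L_y = 399.0 N, R_y = 1438 N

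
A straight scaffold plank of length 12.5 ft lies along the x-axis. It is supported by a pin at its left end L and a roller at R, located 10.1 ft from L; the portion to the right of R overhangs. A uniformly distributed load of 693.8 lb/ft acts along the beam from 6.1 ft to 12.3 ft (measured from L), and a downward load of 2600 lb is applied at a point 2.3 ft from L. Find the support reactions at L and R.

L_x = 0, L_y = 2391 lb, R_y = 4510 lb

Resultant of the distributed load: 693.8 × 6.2 = 4301.56 lb at 9.2 ft from L.
Moments about L: R_y·10.1 − (693.8·6.2)·9.2 − 2600·2.3 = 0 → R_y = 45554.352/10.1 = 4510.33 ≈ 4510 lb.
ΣF_y = 0: L_y + 4510.33 − 693.8·6.2 − 2600 = 0 → L_y = 2391 lb.
ΣF_x = 0: no horizontal applied forces, so L_x = 0.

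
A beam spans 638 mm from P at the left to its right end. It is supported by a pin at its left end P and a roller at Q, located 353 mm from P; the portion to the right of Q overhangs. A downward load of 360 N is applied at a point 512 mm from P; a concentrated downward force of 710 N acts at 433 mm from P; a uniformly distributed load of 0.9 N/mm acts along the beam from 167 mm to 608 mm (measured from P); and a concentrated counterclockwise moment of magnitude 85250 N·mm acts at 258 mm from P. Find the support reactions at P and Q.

P_x = 0, P_y = -120.3 N, Q_y = 1587 N

Resultant of the distributed load: 0.9 × 441 = 396.9 N at 387.5 mm from P.
Moments about P: Q_y·353 − 360·512 − 710·433 − (0.9·441)·387.5 + 85250 = 0 → Q_y = 560298.75/353 = 1587.25 ≈ 1587 N.
ΣF_y = 0: P_y + 1587.25 − 360 − 710 − 0.9·441 = 0 → P_y = -120.3 N.
ΣF_x = 0: no horizontal applied forces, so P_x = 0.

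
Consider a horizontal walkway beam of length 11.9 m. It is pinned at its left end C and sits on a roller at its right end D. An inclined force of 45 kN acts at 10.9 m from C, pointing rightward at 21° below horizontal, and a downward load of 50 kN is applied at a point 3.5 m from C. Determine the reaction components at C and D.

ΣM about C: D_y·11.9 − 45·sin21°·10.9 − 50·3.5 = 0 → D_y = 350.779/11.9 = 29.4772 ≈ 29.48 kN.
ΣF_y = 0: C_y + 29.4772 − 45·sin21° − 50 = 0 → C_y = 36.65 kN.
ΣF_x = 0: C_x + 45·cos21° = 0 → C_x = -42.01 kN.

C_x = -42.01 kN, C_y = 36.65 kN, D_y = 29.48 kN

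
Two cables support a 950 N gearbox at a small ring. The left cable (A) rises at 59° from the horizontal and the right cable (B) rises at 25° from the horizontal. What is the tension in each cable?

ΣF_x = 0: −T_A·cos59° + T_B·cos25° = 0 → T_B = 0.568282·T_A.
ΣF_y = 0: T_A·sin59° + T_B·sin25° = 950.
Substitute: T_A·(0.857167 + 0.568282·0.422618) = 950 → T_A = 865.735 ≈ 865.7 N.
Then T_B = 0.568282 × 865.735 = 492.0 N.

T_A = 865.7 N, T_B = 492.0 N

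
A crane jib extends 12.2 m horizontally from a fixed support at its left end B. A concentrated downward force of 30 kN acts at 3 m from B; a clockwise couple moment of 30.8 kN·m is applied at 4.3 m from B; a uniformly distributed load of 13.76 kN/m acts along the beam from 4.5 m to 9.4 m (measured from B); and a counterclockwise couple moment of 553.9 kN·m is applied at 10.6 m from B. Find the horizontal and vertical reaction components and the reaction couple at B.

B_x = 0, B_y = 97.42 kN, M_B = 35.50 kN·m

Resultant of the distributed load: 13.76 × 4.9 = 67.424 kN at 6.95 m from B.
ΣF_x = 0: B_x = 0.
ΣF_y = 0: B_y − 30 − 13.76·4.9 = 0 → B_y = 97.42 kN.
ΣM about B: M_B − 30·3 − 30.8 − (13.76·4.9)·6.95 + 553.9 = 0 → M_B = 35.50 kN·m.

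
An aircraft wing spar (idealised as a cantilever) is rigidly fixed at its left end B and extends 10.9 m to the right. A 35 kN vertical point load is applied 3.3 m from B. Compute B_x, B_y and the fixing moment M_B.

ΣF_x = 0: B_x = 0.
ΣF_y = 0: B_y − 35 = 0 → B_y = 35.00 kN.
ΣM about B: M_B − 35·3.3 = 0 → M_B = 115.5 kN·m.

B_x = 0, B_y = 35.00 kN, M_B = 115.5 kN·m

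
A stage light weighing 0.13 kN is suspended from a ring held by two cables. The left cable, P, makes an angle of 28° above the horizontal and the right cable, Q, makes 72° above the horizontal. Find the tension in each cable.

ΣF_x = 0: −T_P·cos28° + T_Q·cos72° = 0 → T_Q = 2.85728·T_P.
ΣF_y = 0: T_P·sin28° + T_Q·sin72° = 0.13.
Substitute: T_P·(0.469472 + 2.85728·0.951057) = 0.13 → T_P = 0.0407919 ≈ 0.04079 kN.
Then T_Q = 2.85728 × 0.0407919 = 0.1166 kN.

T_P = 0.04079 kN, T_Q = 0.1166 kN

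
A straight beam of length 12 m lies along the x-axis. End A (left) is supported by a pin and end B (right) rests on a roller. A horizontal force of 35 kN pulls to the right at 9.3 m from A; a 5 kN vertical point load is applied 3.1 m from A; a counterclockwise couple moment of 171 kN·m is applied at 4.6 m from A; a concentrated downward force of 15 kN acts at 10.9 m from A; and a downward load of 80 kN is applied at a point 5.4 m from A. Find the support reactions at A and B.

ΣM about A: B_y·12 − 5·3.1 + 171 − 15·10.9 − 80·5.4 = 0 → B_y = 440/12 = 36.6667 ≈ 36.67 kN.
ΣF_y = 0: A_y + 36.6667 − 5 − 15 − 80 = 0 → A_y = 63.33 kN.
ΣF_x = 0: A_x + 35 = 0 → A_x = -35.00 kN.

A_x = -35.00 kN, A_y = 63.33 kN, B_y = 36.67 kN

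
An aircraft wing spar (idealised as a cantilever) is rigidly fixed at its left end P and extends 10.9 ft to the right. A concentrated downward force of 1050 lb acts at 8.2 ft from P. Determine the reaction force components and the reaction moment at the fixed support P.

ΣF_x = 0: P_x = 0.
ΣF_y = 0: P_y − 1050 = 0 → P_y = 1050 lb.
ΣM about P: M_P − 1050·8.2 = 0 → M_P = 8610 lb·ft.

P_x = 0, P_y = 1050 lb, M_P = 8610 lb·ft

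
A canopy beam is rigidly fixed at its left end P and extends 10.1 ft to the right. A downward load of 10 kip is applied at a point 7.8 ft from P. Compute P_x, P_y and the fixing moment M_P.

ΣF_x = 0: P_x = 0.
ΣF_y = 0: P_y − 10 = 0 → P_y = 10.00 kip.
ΣM about P: M_P − 10·7.8 = 0 → M_P = 78.00 kip·ft.

P_x = 0, P_y = 10.00 kip, M_P = 78.00 kip·ft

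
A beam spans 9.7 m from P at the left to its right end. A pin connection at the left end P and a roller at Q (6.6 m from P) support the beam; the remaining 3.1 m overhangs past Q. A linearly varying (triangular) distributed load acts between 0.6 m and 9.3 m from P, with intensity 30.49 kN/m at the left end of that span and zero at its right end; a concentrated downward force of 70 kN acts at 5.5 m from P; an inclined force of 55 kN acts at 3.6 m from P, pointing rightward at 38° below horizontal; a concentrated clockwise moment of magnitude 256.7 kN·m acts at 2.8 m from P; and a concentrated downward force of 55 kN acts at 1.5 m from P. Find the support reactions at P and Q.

Resultant of the triangular load: ½ × 30.49 × 8.7 = 132.6315 kN, acting at 3.5 m from P (one-third of the span from the peak).
Moments about P: Q_y·6.6 − (½·30.49·8.7)·3.5 − 70·5.5 − 55·sin38°·3.6 − 256.7 − 55·1.5 = 0 → Q_y = 1310.31/6.6 = 198.532 ≈ 198.5 kN.
ΣF_y = 0: P_y + 198.532 − ½·30.49·8.7 − 70 − 55·sin38° − 55 = 0 → P_y = 92.96 kN.
ΣF_x = 0: P_x + 55·cos38° = 0 → P_x = -43.34 kN.

P_x = -43.34 kN, P_y = 92.96 kN, Q_y = 198.5 kN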